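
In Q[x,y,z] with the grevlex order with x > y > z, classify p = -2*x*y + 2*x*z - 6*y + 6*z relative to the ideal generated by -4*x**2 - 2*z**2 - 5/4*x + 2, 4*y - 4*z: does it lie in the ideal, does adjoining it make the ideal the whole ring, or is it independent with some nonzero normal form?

-2*x*y + 2*x*z - 6*y + 6*z lies in I (it reduces to 0).

First compute the reduced Gröbner basis of I by Buchberger's algorithm.
f_1 = -4*x**2 - 2*z**2 - 5/4*x + 2, LT = x**2.
f_2 = 4*y - 4*z, LT = y.

The S-polynomials (S(f_1,f_2)) all reduce to 0 modulo the current basis, so we have a Gröbner basis.
Inter-reduce: drop elements whose leading term is divisible by another's, tail-reduce, and make monic.
Reduced Gröbner basis: {x**2 + 1/2*z**2 + 5/16*x - 1/2, y - z}.
Label its elements g_1 = x**2 + 1/2*z**2 + 5/16*x - 1/2, g_2 = y - z.

Reduce p = -2*x*y + 2*x*z - 6*y + 6*z modulo G:
  leading term x*y: subtract (-2*x)·g_2 from -2*x*y + 2*x*z - 6*y + 6*z → -6*y + 6*z
  leading term y: subtract (-6)·g_2 from -6*y + 6*z → 0
  normal form = 0.
Since the normal form is 0, p ∈ I.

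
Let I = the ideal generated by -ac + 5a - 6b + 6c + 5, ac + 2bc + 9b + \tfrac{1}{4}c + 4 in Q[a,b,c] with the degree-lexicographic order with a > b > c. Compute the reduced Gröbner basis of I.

f_1 = -ac + 5a - 6b + 6c + 5, LT = ac.
f_2 = ac + 2bc + 9b + \tfrac{1}{4}c + 4, LT = ac.

S(f_1,f_2): lcm = ac. S = -2bc - 5a - 3b - \tfrac{25}{4}c - 9.
  reduce S modulo (f_1, f_2):
  remainder -2bc - 5a - 3b - \tfrac{25}{4}c - 9 ≠ 0; add g_3 = -2bc - 5a - 3b - \tfrac{25}{4}c - 9 to the basis.

S(f_1,g_3): lcm = abc. S = -\tfrac{5}{2}a^{2} - \tfrac{13}{2}ab - \tfrac{25}{8}ac + 6b^{2} - 6bc - \tfrac{9}{2}a - 5b.
  reduce S modulo (f_1, f_2, g_3):
  remainder -\tfrac{5}{2}a^{2} - \tfrac{13}{2}ab + 6b^{2} - \tfrac{41}{8}a + \tfrac{91}{4}b + \tfrac{91}{8} ≠ 0; add g_4 = -\tfrac{5}{2}a^{2} - \tfrac{13}{2}ab + 6b^{2} - \tfrac{41}{8}a + \tfrac{91}{4}b + \tfrac{91}{8} to the basis.

The other S-polynomials (S(f_2,g_3), S(f_1,g_4), S(f_2,g_4), S(g_3,g_4)) all reduce to 0 modulo the current basis, so we have a Gröbner basis.
Inter-reduce: drop elements whose leading term is divisible by another's, tail-reduce, and make monic.

G = {a^{2} + \tfrac{13}{5}ab - \tfrac{12}{5}b^{2} + \tfrac{41}{20}a - \tfrac{91}{10}b - \tfrac{91}{20}, ac - 5a + 6b - 6c - 5, bc + \tfrac{5}{2}a + \tfrac{3}{2}b + \tfrac{25}{8}c + \tfrac{9}{2}}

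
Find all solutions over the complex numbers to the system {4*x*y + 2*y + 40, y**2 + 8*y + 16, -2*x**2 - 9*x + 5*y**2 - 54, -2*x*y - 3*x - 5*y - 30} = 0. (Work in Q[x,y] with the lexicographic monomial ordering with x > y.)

{(2, -4)}

Compute a lex Gröbner basis by Buchberger's algorithm.
f_1 = 4*x*y + 2*y + 40, LT = x*y.
f_2 = y**2 + 8*y + 16, LT = y**2.
f_3 = -2*x**2 - 9*x + 5*y**2 - 54, LT = x**2.
f_4 = -2*x*y - 3*x - 5*y - 30, LT = x*y.

S(f_1,f_2): lcm = x*y**2. S = -8*x*y - 16*x + 1/2*y**2 + 10*y.
  reduce S modulo (f_1, f_2, f_3, f_4):
  remainder -16*x + 10*y + 72 ≠ 0; add h_5 = -16*x + 10*y + 72 to the basis.

S(f_1,f_3): lcm = x**2*y. S = -4*x*y + 10*x + 5/2*y**3 - 27*y.
  reduce S modulo (f_1, f_2, f_3, f_4, h_5):
  remainder 405/4*y + 405 ≠ 0; add h_6 = 405/4*y + 405 to the basis.

The other S-polynomials (S(f_1,f_4), S(f_2,f_3), S(f_2,f_4), S(f_3,f_4), S(f_1,h_5), S(f_2,h_5), S(f_3,h_5), S(f_4,h_5), S(f_1,h_6), S(f_2,h_6), S(f_3,h_6), S(f_4,h_6), S(h_5,h_6)) all reduce to 0 modulo the current basis, so we have a Gröbner basis.
Inter-reduce: drop elements whose leading term is divisible by another's, tail-reduce, and make monic.
Reduced Gröbner basis: {x - 2, y + 4}.

A lex Gröbner basis eliminates variables successively. Here y + 4 depends only on y, with roots {-4}; lifting each root through the earlier basis elements recovers the full solutions.
  y = -4: the earlier basis element becomes x - 2 = 0, giving x = 2 — point (2, -4).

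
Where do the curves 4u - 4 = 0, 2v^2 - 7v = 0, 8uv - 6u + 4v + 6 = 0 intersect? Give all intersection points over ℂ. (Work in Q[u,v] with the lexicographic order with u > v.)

Compute a lex Gröbner basis by Buchberger's algorithm.
f_1 = 4u - 4, LT = u.
f_2 = 2v^2 - 7v, LT = v^2.
f_3 = 8uv - 6u + 4v + 6, LT = uv.

S(f_1,f_3): lcm = uv. S = 3/4u - 3/2v - 3/4.
  leading term u: subtract (3/16)·f_1 from 3/4u - 3/2v - 3/4 → -3/2v
  leading term v: no divisor's leading term divides it; move -3/2v to the remainder.
  remainder -3/2v ≠ 0; add h_4 = -3/2v to the basis.

The other S-polynomials (S(f_1,f_2), S(f_2,f_3), S(f_1,h_4), S(f_2,h_4), S(f_3,h_4)) all reduce to 0 modulo the current basis, so we have a Gröbner basis.
Inter-reduce: drop elements whose leading term is divisible by another's, tail-reduce, and make monic.
Reduced Gröbner basis: {u - 1, v}.

Since the basis is lex-ordered, v is univariate in v. Its roots are {0}. Back-substituting each root into the other basis elements fixes the other coordinates.
  v = 0: the earlier basis element becomes u - 1 = 0, giving u = 1 — point (1, 0).
Check: every point annihilates each of the original generators.

{(1, 0)}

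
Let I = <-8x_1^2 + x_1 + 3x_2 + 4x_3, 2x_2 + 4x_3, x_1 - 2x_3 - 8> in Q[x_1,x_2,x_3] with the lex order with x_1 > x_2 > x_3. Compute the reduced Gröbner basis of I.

G = {x_1 - 2x_3 - 8, x_2 + 2x_3, x_3^2 + 8x_3 + 63/4}

f_1 = -8x_1^2 + x_1 + 3x_2 + 4x_3, LT = x_1^2.
f_2 = 2x_2 + 4x_3, LT = x_2.
f_3 = x_1 - 2x_3 - 8, LT = x_1.

S(f_1,f_3): lcm = x_1^2. S = 2x_1x_3 + 63/8x_1 - 3/8x_2 - 1/2x_3.
  leading term x_1x_3: subtract (2x_3)·f_3 from 2x_1x_3 + 63/8x_1 - 3/8x_2 - 1/2x_3 → 63/8x_1 - 3/8x_2 + 4x_3^2 + 31/2x_3
  leading term x_1: subtract (63/8)·f_3 from 63/8x_1 - 3/8x_2 + 4x_3^2 + 31/2x_3 → -3/8x_2 + 4x_3^2 + 125/4x_3 + 63
  leading term x_2: subtract (-3/16)·f_2 from -3/8x_2 + 4x_3^2 + 125/4x_3 + 63 → 4x_3^2 + 32x_3 + 63
  leading term x_3^2: no divisor's leading term divides it; move 4x_3^2 to the remainder.
  leading term x_3: no divisor's leading term divides it; move 32x_3 to the remainder.
  leading term 1: no divisor's leading term divides it; move 63 to the remainder.
  remainder 4x_3^2 + 32x_3 + 63 ≠ 0; add g_4 = 4x_3^2 + 32x_3 + 63 to the basis.

The other S-polynomials (S(f_1,f_2), S(f_2,f_3), S(f_1,g_4), S(f_2,g_4), S(f_3,g_4)) all reduce to 0 modulo the current basis, so we have a Gröbner basis.
Inter-reduce: drop elements whose leading term is divisible by another's, tail-reduce, and make monic.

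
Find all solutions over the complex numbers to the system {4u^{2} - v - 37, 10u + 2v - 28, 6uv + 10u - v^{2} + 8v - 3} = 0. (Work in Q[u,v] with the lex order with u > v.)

{(3, -1)}

Compute a lex Gröbner basis by Buchberger's algorithm.
f_1 = 4u^{2} - v - 37, LT = u^{2}.
f_2 = 10u + 2v - 28, LT = u.
f_3 = 6uv + 10u - v^{2} + 8v - 3, LT = uv.

S(f_1,f_2): lcm = u^{2}. S = -\tfrac{1}{5}uv + \tfrac{14}{5}u - \tfrac{1}{4}v - \tfrac{37}{4}.
  leading term uv: subtract (-\tfrac{1}{50}v)·f_2 from -\tfrac{1}{5}uv + \tfrac{14}{5}u - \tfrac{1}{4}v - \tfrac{37}{4} → \tfrac{14}{5}u + \tfrac{1}{25}v^{2} - \tfrac{81}{100}v - \tfrac{37}{4}
  leading term u: subtract (\tfrac{7}{25})·f_2 from \tfrac{14}{5}u + \tfrac{1}{25}v^{2} - \tfrac{81}{100}v - \tfrac{37}{4} → \tfrac{1}{25}v^{2} - \tfrac{137}{100}v - \tfrac{141}{100}
  leading term v^{2}: no divisor's leading term divides it; move \tfrac{1}{25}v^{2} to the remainder.
  leading term v: no divisor's leading term divides it; move -\tfrac{137}{100}v to the remainder.
  leading term 1: no divisor's leading term divides it; move -\tfrac{141}{100} to the remainder.
  remainder \tfrac{1}{25}v^{2} - \tfrac{137}{100}v - \tfrac{141}{100} ≠ 0; add h_4 = \tfrac{1}{25}v^{2} - \tfrac{137}{100}v - \tfrac{141}{100} to the basis.

S(f_1,f_3): lcm = u^{2}v. S = -\tfrac{5}{3}u^{2} + \tfrac{1}{6}uv^{2} - \tfrac{4}{3}uv + \tfrac{1}{2}u - \tfrac{1}{4}v^{2} - \tfrac{37}{4}v.
  leading term u^{2}: subtract (-\tfrac{5}{12})·f_1 from -\tfrac{5}{3}u^{2} + \tfrac{1}{6}uv^{2} - \tfrac{4}{3}uv + \tfrac{1}{2}u - \tfrac{1}{4}v^{2} - \tfrac{37}{4}v → \tfrac{1}{6}uv^{2} - \tfrac{4}{3}uv + \tfrac{1}{2}u - \tfrac{1}{4}v^{2} - \tfrac{29}{3}v - \tfrac{185}{12}
  leading term uv^{2}: subtract (\tfrac{1}{60}v^{2})·f_2 from \tfrac{1}{6}uv^{2} - \tfrac{4}{3}uv + \tfrac{1}{2}u - \tfrac{1}{4}v^{2} - \tfrac{29}{3}v - \tfrac{185}{12} → -\tfrac{4}{3}uv + \tfrac{1}{2}u - \tfrac{1}{30}v^{3} + \tfrac{13}{60}v^{2} - \tfrac{29}{3}v - \tfrac{185}{12}
  leading term uv: subtract (-\tfrac{2}{15}v)·f_2 from -\tfrac{4}{3}uv + \tfrac{1}{2}u - \tfrac{1}{30}v^{3} + \tfrac{13}{60}v^{2} - \tfrac{29}{3}v - \tfrac{185}{12} → \tfrac{1}{2}u - \tfrac{1}{30}v^{3} + \tfrac{29}{60}v^{2} - \tfrac{67}{5}v - \tfrac{185}{12}
  leading term u: subtract (\tfrac{1}{20})·f_2 from \tfrac{1}{2}u - \tfrac{1}{30}v^{3} + \tfrac{29}{60}v^{2} - \tfrac{67}{5}v - \tfrac{185}{12} → -\tfrac{1}{30}v^{3} + \tfrac{29}{60}v^{2} - \tfrac{27}{2}v - \tfrac{841}{60}
  leading term v^{3}: subtract (-\tfrac{5}{6}v)·h_4 from -\tfrac{1}{30}v^{3} + \tfrac{29}{60}v^{2} - \tfrac{27}{2}v - \tfrac{841}{60} → -\tfrac{79}{120}v^{2} - \tfrac{587}{40}v - \tfrac{841}{60}
  leading term v^{2}: subtract (-\tfrac{395}{24})·h_4 from -\tfrac{79}{120}v^{2} - \tfrac{587}{40}v - \tfrac{841}{60} → -\tfrac{17867}{480}v - \tfrac{17867}{480}
  leading term v: no divisor's leading term divides it; move -\tfrac{17867}{480}v to the remainder.
  leading term 1: no divisor's leading term divides it; move -\tfrac{17867}{480} to the remainder.
  remainder -\tfrac{17867}{480}v - \tfrac{17867}{480} ≠ 0; add h_5 = -\tfrac{17867}{480}v - \tfrac{17867}{480} to the basis.

The other S-polynomials (S(f_2,f_3), S(f_1,h_4), S(f_2,h_4), S(f_3,h_4), S(f_1,h_5), S(f_2,h_5), S(f_3,h_5), S(h_4,h_5)) all reduce to 0 modulo the current basis, so we have a Gröbner basis.
Inter-reduce: drop elements whose leading term is divisible by another's, tail-reduce, and make monic.
Reduced Gröbner basis: {u - 3, v + 1}.

From the last basis element, v + 1 = 0, so v takes values in {-1}. Each choice, substituted upward through the basis, yields the corresponding point(s) of the solution set.
  v = -1: the earlier basis element becomes u - 3 = 0, giving u = 3 — point (3, -1).
Substituting each solution back into the original system confirms all equations vanish.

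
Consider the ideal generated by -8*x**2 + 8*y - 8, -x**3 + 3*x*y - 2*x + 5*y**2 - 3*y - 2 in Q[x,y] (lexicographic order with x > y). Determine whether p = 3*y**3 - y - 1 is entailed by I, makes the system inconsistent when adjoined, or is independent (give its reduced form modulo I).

First compute the reduced Gröbner basis of I by Buchberger's algorithm.
f_1 = -8*x**2 + 8*y - 8, LT = x**2.
f_2 = -x**3 + 3*x*y - 2*x + 5*y**2 - 3*y - 2, LT = x**3.

S(f_1,f_2): lcm = x**3. S = 2*x*y - x + 5*y**2 - 3*y - 2.
  leading term x*y: no divisor's leading term divides it; move 2*x*y to the remainder.
  leading term x: no divisor's leading term divides it; move -x to the remainder.
  leading term y**2: no divisor's leading term divides it; move 5*y**2 to the remainder.
  leading term y: no divisor's leading term divides it; move -3*y to the remainder.
  leading term 1: no divisor's leading term divides it; move -2 to the remainder.
  remainder 2*x*y - x + 5*y**2 - 3*y - 2 ≠ 0; add h_3 = 2*x*y - x + 5*y**2 - 3*y - 2 to the basis.

S(f_1,h_3): lcm = x**2*y. S = 1/2*x**2 - 5/2*x*y**2 + 3/2*x*y + x - y**2 + y.
  leading term x**2: subtract (-1/16)·f_1 from 1/2*x**2 - 5/2*x*y**2 + 3/2*x*y + x - y**2 + y → -5/2*x*y**2 + 3/2*x*y + x - y**2 + 3/2*y - 1/2
  leading term x*y**2: subtract (-5/4*y)·h_3 from -5/2*x*y**2 + 3/2*x*y + x - y**2 + 3/2*y - 1/2 → 1/4*x*y + x + 25/4*y**3 - 19/4*y**2 - y - 1/2
  leading term x*y: subtract (1/8)·h_3 from 1/4*x*y + x + 25/4*y**3 - 19/4*y**2 - y - 1/2 → 9/8*x + 25/4*y**3 - 43/8*y**2 - 5/8*y - 1/4
  leading term x: no divisor's leading term divides it; move 9/8*x to the remainder.
  leading term y**3: no divisor's leading term divides it; move 25/4*y**3 to the remainder.
  leading term y**2: no divisor's leading term divides it; move -43/8*y**2 to the remainder.
  leading term y: no divisor's leading term divides it; move -5/8*y to the remainder.
  leading term 1: no divisor's leading term divides it; move -1/4 to the remainder.
  remainder 9/8*x + 25/4*y**3 - 43/8*y**2 - 5/8*y - 1/4 ≠ 0; add h_4 = 9/8*x + 25/4*y**3 - 43/8*y**2 - 5/8*y - 1/4 to the basis.

S(f_1,h_4): lcm = x**2. S = -50/9*x*y**3 + 43/9*x*y**2 + 5/9*x*y + 2/9*x - y + 1.
  leading term x*y**3: subtract (-25/9*y**2)·h_3 from -50/9*x*y**3 + 43/9*x*y**2 + 5/9*x*y + 2/9*x - y + 1 → 2*x*y**2 + 5/9*x*y + 2/9*x + 125/9*y**4 - 25/3*y**3 - 50/9*y**2 - y + 1
  leading term x*y**2: subtract (y)·h_3 from 2*x*y**2 + 5/9*x*y + 2/9*x + 125/9*y**4 - 25/3*y**3 - 50/9*y**2 - y + 1 → 14/9*x*y + 2/9*x + 125/9*y**4 - 40/3*y**3 - 23/9*y**2 + y + 1
  leading term x*y: subtract (7/9)·h_3 from 14/9*x*y + 2/9*x + 125/9*y**4 - 40/3*y**3 - 23/9*y**2 + y + 1 → x + 125/9*y**4 - 40/3*y**3 - 58/9*y**2 + 10/3*y + 23/9
  leading term x: subtract (8/9)·h_4 from x + 125/9*y**4 - 40/3*y**3 - 58/9*y**2 + 10/3*y + 23/9 → 125/9*y**4 - 170/9*y**3 - 5/3*y**2 + 35/9*y + 25/9
  leading term y**4: no divisor's leading term divides it; move 125/9*y**4 to the remainder.
  leading term y**3: no divisor's leading term divides it; move -170/9*y**3 to the remainder.
  leading term y**2: no divisor's leading term divides it; move -5/3*y**2 to the remainder.
  leading term y: no divisor's leading term divides it; move 35/9*y to the remainder.
  leading term 1: no divisor's leading term divides it; move 25/9 to the remainder.
  remainder 125/9*y**4 - 170/9*y**3 - 5/3*y**2 + 35/9*y + 25/9 ≠ 0; add h_5 = 125/9*y**4 - 170/9*y**3 - 5/3*y**2 + 35/9*y + 25/9 to the basis.

The other S-polynomials (S(f_2,h_3), S(f_2,h_4), S(h_3,h_4), S(f_1,h_5), S(f_2,h_5), S(h_3,h_5), S(h_4,h_5)) all reduce to 0 modulo the current basis, so we have a Gröbner basis.
Inter-reduce: drop elements whose leading term is divisible by another's, tail-reduce, and make monic.
Reduced Gröbner basis: {x + 50/9*y**3 - 43/9*y**2 - 5/9*y - 2/9, y**4 - 34/25*y**3 - 3/25*y**2 + 7/25*y + 1/5}.
Label its elements g_1 = x + 50/9*y**3 - 43/9*y**2 - 5/9*y - 2/9, g_2 = y**4 - 34/25*y**3 - 3/25*y**2 + 7/25*y + 1/5.

Reduce p = 3*y**3 - y - 1 modulo G:
  leading term y**3: no divisor's leading term divides it; move 3*y**3 to the remainder.
  leading term y: no divisor's leading term divides it; move -y to the remainder.
  leading term 1: no divisor's leading term divides it; move -1 to the remainder.
  normal form = 3*y**3 - y - 1.
The normal form is nonzero, so p ∉ I. Since p minus its normal form lies in I, I + (p) = I + (r) where r = 3*y**3 - y - 1; decide whether this ideal is the whole ring.
Run Buchberger on G together with r (pairs among the g_i already reduce to 0 since G is a Gröbner basis):
g_1 = x + 50/9*y**3 - 43/9*y**2 - 5/9*y - 2/9, LT = x.
g_2 = y**4 - 34/25*y**3 - 3/25*y**2 + 7/25*y + 1/5, LT = y**4.
r = 3*y**3 - y - 1, LT = y**3.

S(g_2,r): lcm = y**4. S = -34/25*y**3 + 16/75*y**2 + 46/75*y + 1/5.
  leading term y**3: subtract (-34/75)·r from -34/25*y**3 + 16/75*y**2 + 46/75*y + 1/5 → 16/75*y**2 + 4/25*y - 19/75
  leading term y**2: no divisor's leading term divides it; move 16/75*y**2 to the remainder.
  leading term y: no divisor's leading term divides it; move 4/25*y to the remainder.
  leading term 1: no divisor's leading term divides it; move -19/75 to the remainder.
  remainder 16/75*y**2 + 4/25*y - 19/75 ≠ 0; add m_4 = 16/75*y**2 + 4/25*y - 19/75 to the basis.

S(g_2,m_4): lcm = y**4. S = -211/100*y**3 + 427/400*y**2 + 7/25*y + 1/5.
  leading term y**3: subtract (-211/300)·r from -211/100*y**3 + 427/400*y**2 + 7/25*y + 1/5 → 427/400*y**2 - 127/300*y - 151/300
  leading term y**2: subtract (1281/256)·m_4 from 427/400*y**2 - 127/300*y - 151/300 → -235/192*y + 587/768
  leading term y: no divisor's leading term divides it; move -235/192*y to the remainder.
  leading term 1: no divisor's leading term divides it; move 587/768 to the remainder.
  remainder -235/192*y + 587/768 ≠ 0; add m_5 = -235/192*y + 587/768 to the basis.

S(r,m_4): lcm = y**3. S = -3/4*y**2 + 41/48*y - 1/3.
  leading term y**2: subtract (-225/64)·m_4 from -3/4*y**2 + 41/48*y - 1/3 → 17/12*y - 235/192
  leading term y: subtract (-272/235)·m_5 from 17/12*y - 235/192 → -5103/15040
  leading term 1: no divisor's leading term divides it; move -5103/15040 to the remainder.
  remainder -5103/15040 ≠ 0; add m_6 = -5103/15040 to the basis.

The other S-polynomials (S(g_1,g_2), S(g_1,r), S(g_1,m_4), S(g_1,m_5), S(g_2,m_5), S(r,m_5), S(m_4,m_5), S(g_1,m_6), S(g_2,m_6), S(r,m_6), S(m_4,m_6), S(m_5,m_6)) all reduce to 0 modulo the current basis, so we have a Gröbner basis.
Inter-reduce: drop elements whose leading term is divisible by another's, tail-reduce, and make monic.
Reduced Gröbner basis: {1}.
The reduced Gröbner basis of I + (p) is {1}: the ideal is the whole ring, so the enlarged system has no common solution — adjoining p is inconsistent.

Ideal membership is decidable via reduction modulo a Gröbner basis.

Adjoining 3*y**3 - y - 1 makes the ideal the whole ring: the system is inconsistent.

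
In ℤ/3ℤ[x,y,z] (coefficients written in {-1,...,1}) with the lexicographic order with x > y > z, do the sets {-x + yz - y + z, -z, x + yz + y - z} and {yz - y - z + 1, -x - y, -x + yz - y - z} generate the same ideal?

Equality of ideals is decidable: compute both reduced Gröbner bases (unique for the ordering) and check whether they agree.
Buchberger on the first generating set:
f_1 = -x + yz - y + z, LT = x.
f_2 = -z, LT = z.
f_3 = x + yz + y - z, LT = x.

The S-polynomials (S(f_1,f_2), S(f_1,f_3), S(f_2,f_3)) all reduce to 0 modulo the current basis, so we have a Gröbner basis.
Inter-reduce: drop elements whose leading term is divisible by another's, tail-reduce, and make monic.
Reduced Gröbner basis: {x + y, z}.

Buchberger on the second generating set:
h_1 = yz - y - z + 1, LT = yz.
h_2 = -x - y, LT = x.
h_3 = -x + yz - y - z, LT = x.

S(h_2,h_3): lcm = x. S = yz - z.
  reduce S modulo (h_1, h_2, h_3):
  remainder y - 1 ≠ 0; add k_4 = y - 1 to the basis.

The other S-polynomials (S(h_1,h_2), S(h_1,h_3), S(h_1,k_4), S(h_2,k_4), S(h_3,k_4)) all reduce to 0 modulo the current basis, so we have a Gröbner basis.
Inter-reduce: drop elements whose leading term is divisible by another's, tail-reduce, and make monic.
Reduced Gröbner basis: {x + 1, y - 1}.

Since the reduced bases disagree, the two ideals are not the same.

No, the ideals differ.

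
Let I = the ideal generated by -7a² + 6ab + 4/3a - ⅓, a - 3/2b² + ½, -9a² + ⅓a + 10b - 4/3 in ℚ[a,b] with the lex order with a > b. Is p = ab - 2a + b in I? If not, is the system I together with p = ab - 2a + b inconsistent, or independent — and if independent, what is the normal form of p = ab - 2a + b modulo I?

First compute the reduced Gröbner basis of I by Buchberger's algorithm.
f_1 = -7a² + 6ab + 4/3a - ⅓, LT = a².
f_2 = a - 3/2b² + ½, LT = a.
f_3 = -9a² + ⅓a + 10b - 4/3, LT = a².

S(f_1,f_2): lcm = a². S = 3/2ab² - 6/7ab - 29/42a + 1/21.
  leading term ab²: subtract (3/2b²)·f_2 from 3/2ab² - 6/7ab - 29/42a + 1/21 → -6/7ab - 29/42a + 9/4b⁴ - ¾b² + 1/21
  leading term ab: subtract (-6/7b)·f_2 from -6/7ab - 29/42a + 9/4b⁴ - ¾b² + 1/21 → -29/42a + 9/4b⁴ - 9/7b³ - ¾b² + 3/7b + 1/21
  leading term a: subtract (-29/42)·f_2 from -29/42a + 9/4b⁴ - 9/7b³ - ¾b² + 3/7b + 1/21 → 9/4b⁴ - 9/7b³ - 25/14b² + 3/7b + 11/28
  leading term b⁴: no divisor's leading term divides it; move 9/4b⁴ to the remainder.
  leading term b³: no divisor's leading term divides it; move -9/7b³ to the remainder.
  leading term b²: no divisor's leading term divides it; move -25/14b² to the remainder.
  leading term b: no divisor's leading term divides it; move 3/7b to the remainder.
  leading term 1: no divisor's leading term divides it; move 11/28 to the remainder.
  remainder 9/4b⁴ - 9/7b³ - 25/14b² + 3/7b + 11/28 ≠ 0; add h_4 = 9/4b⁴ - 9/7b³ - 25/14b² + 3/7b + 11/28 to the basis.

S(f_1,f_3): lcm = a². S = -6/7ab - 29/189a + 10/9b - 19/189.
  leading term ab: subtract (-6/7b)·f_2 from -6/7ab - 29/189a + 10/9b - 19/189 → -29/189a - 9/7b³ + 97/63b - 19/189
  leading term a: subtract (-29/189)·f_2 from -29/189a - 9/7b³ + 97/63b - 19/189 → -9/7b³ - 29/126b² + 97/63b - 1/42
  leading term b³: no divisor's leading term divides it; move -9/7b³ to the remainder.
  leading term b²: no divisor's leading term divides it; move -29/126b² to the remainder.
  leading term b: no divisor's leading term divides it; move 97/63b to the remainder.
  leading term 1: no divisor's leading term divides it; move -1/42 to the remainder.
  remainder -9/7b³ - 29/126b² + 97/63b - 1/42 ≠ 0; add h_5 = -9/7b³ - 29/126b² + 97/63b - 1/42 to the basis.

S(h_4,h_5): lcm = b⁴. S = -851/1134b³ + 229/567b² + 65/378b + 11/63.
  leading term b³: subtract (851/1458)·h_5 from -851/1134b³ + 229/567b² + 65/378b + 11/63 → 14125/26244b² - 4768/6561b + 1649/8748
  leading term b²: no divisor's leading term divides it; move 14125/26244b² to the remainder.
  leading term b: no divisor's leading term divides it; move -4768/6561b to the remainder.
  leading term 1: no divisor's leading term divides it; move 1649/8748 to the remainder.
  remainder 14125/26244b² - 4768/6561b + 1649/8748 ≠ 0; add h_6 = 14125/26244b² - 4768/6561b + 1649/8748 to the basis.

S(h_4,h_6): lcm = b⁴. S = 77004/98875b³ - 1017911/889875b² + 4/21b + 11/63.
  leading term b³: subtract (-8556/14125)·h_5 from 77004/98875b³ - 1017911/889875b² + 4/21b + 11/63 → -163139/127125b² + 15864/14125b + 20363/127125
  leading term b²: subtract (-475713324/199515625)·h_6 from -163139/127125b² + 15864/14125b + 20363/127125 → -1094676008/1795640625b + 1094676008/1795640625
  leading term b: no divisor's leading term divides it; move -1094676008/1795640625b to the remainder.
  leading term 1: no divisor's leading term divides it; move 1094676008/1795640625 to the remainder.
  remainder -1094676008/1795640625b + 1094676008/1795640625 ≠ 0; add h_7 = -1094676008/1795640625b + 1094676008/1795640625 to the basis.

The other S-polynomials (S(f_2,f_3), S(f_1,h_4), S(f_2,h_4), S(f_3,h_4), S(f_1,h_5), S(f_2,h_5), S(f_3,h_5), S(f_1,h_6), S(f_2,h_6), S(f_3,h_6), S(h_5,h_6), S(f_1,h_7), S(f_2,h_7), S(f_3,h_7), S(h_4,h_7), S(h_5,h_7), S(h_6,h_7)) all reduce to 0 modulo the current basis, so we have a Gröbner basis.
Inter-reduce: drop elements whose leading term is divisible by another's, tail-reduce, and make monic.
Reduced Gröbner basis: {a - 1, b - 1}.
Label its elements g_1 = a - 1, g_2 = b - 1.

Reduce p = ab - 2a + b modulo G:
  leading term ab: subtract (b)·g_1 from ab - 2a + b → -2a + 2b
  leading term a: subtract (-2)·g_1 from -2a + 2b → 2b - 2
  leading term b: subtract (2)·g_2 from 2b - 2 → 0
  normal form = 0.
Since the normal form is 0, p ∈ I.

ab - 2a + b lies in I (it reduces to 0).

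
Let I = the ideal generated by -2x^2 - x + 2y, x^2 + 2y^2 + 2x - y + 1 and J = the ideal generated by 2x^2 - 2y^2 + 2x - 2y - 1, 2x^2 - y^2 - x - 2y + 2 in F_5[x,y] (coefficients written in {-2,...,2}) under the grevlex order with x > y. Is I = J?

Yes, the ideals are equal.

Two ideals are equal iff their reduced Gröbner bases coincide (the reduced basis is unique for a fixed ordering).
Buchberger on the first generating set:
f_1 = -2x^2 - x + 2y, LT = x^2.
f_2 = x^2 + 2y^2 + 2x - y + 1, LT = x^2.

S(f_1,f_2): lcm = x^2. S = -2y^2 + x - 1.
  reduce S modulo (f_1, f_2):
  remainder -2y^2 + x - 1 ≠ 0; add g_3 = -2y^2 + x - 1 to the basis.

The other S-polynomials (S(f_1,g_3), S(f_2,g_3)) all reduce to 0 modulo the current basis, so we have a Gröbner basis.
Inter-reduce: drop elements whose leading term is divisible by another's, tail-reduce, and make monic.
Reduced Gröbner basis: {x^2 - 2x - y, y^2 + 2x - 2}.

Buchberger on the second generating set:
h_1 = 2x^2 - 2y^2 + 2x - 2y - 1, LT = x^2.
h_2 = 2x^2 - y^2 - x - 2y + 2, LT = x^2.

S(h_1,h_2): lcm = x^2. S = 2y^2 - x + 1.
  reduce S modulo (h_1, h_2):
  remainder 2y^2 - x + 1 ≠ 0; add k_3 = 2y^2 - x + 1 to the basis.

The other S-polynomials (S(h_1,k_3), S(h_2,k_3)) all reduce to 0 modulo the current basis, so we have a Gröbner basis.
Inter-reduce: drop elements whose leading term is divisible by another's, tail-reduce, and make monic.
Reduced Gröbner basis: {x^2 - 2x - y, y^2 + 2x - 2}.

These coincide, so the ideals are equal.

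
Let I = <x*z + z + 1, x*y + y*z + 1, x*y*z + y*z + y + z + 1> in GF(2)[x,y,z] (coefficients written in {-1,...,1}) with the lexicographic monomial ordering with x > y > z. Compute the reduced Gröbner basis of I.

f_1 = x*z + z + 1, LT = x*z.
f_2 = x*y + y*z + 1, LT = x*y.
f_3 = x*y*z + y*z + y + z + 1, LT = x*y*z.

S(f_1,f_2): lcm = x*y*z. S = y*z**2 + y*z + y + z.
  reduce S modulo (f_1, f_2, f_3):
  remainder y*z**2 + y*z + y + z ≠ 0; add g_4 = y*z**2 + y*z + y + z to the basis.

S(f_1,f_3): lcm = x*y*z. S = z + 1.
  reduce S modulo (f_1, f_2, f_3, g_4):
  remainder z + 1 ≠ 0; add g_5 = z + 1 to the basis.

S(f_1,g_5): lcm = x*z. S = x + z + 1.
  reduce S modulo (f_1, f_2, f_3, g_4, g_5):
  remainder x ≠ 0; add g_6 = x to the basis.

S(f_3,g_5): lcm = x*y*z. S = x*y + y*z + y + z + 1.
  reduce S modulo (f_1, f_2, f_3, g_4, g_5, g_6):
  remainder y + 1 ≠ 0; add g_7 = y + 1 to the basis.

The other S-polynomials (S(f_2,f_3), S(f_1,g_4), S(f_2,g_4), S(f_3,g_4), S(f_2,g_5), S(g_4,g_5), S(f_1,g_6), S(f_2,g_6), S(f_3,g_6), S(g_4,g_6), S(g_5,g_6), S(f_1,g_7), S(f_2,g_7), S(f_3,g_7), S(g_4,g_7), S(g_5,g_7), S(g_6,g_7)) all reduce to 0 modulo the current basis, so we have a Gröbner basis.
Inter-reduce: drop elements whose leading term is divisible by another's, tail-reduce, and make monic.

G = {x, y + 1, z + 1}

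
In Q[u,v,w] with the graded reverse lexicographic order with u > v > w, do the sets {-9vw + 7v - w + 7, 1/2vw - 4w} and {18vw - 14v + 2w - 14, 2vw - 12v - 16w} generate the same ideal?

Since reduced Gröbner bases are canonical representatives of ideals under a given ordering, it suffices to compute and compare them.
Buchberger on the first generating set:
f_1 = -9vw + 7v - w + 7, LT = vw.
f_2 = 1/2vw - 4w, LT = vw.

S(f_1,f_2): lcm = vw. S = -7/9v + 73/9w - 7/9.
  reduce S modulo (f_1, f_2):
  remainder -7/9v + 73/9w - 7/9 ≠ 0; add g_3 = -7/9v + 73/9w - 7/9 to the basis.

S(f_1,g_3): lcm = vw. S = 73/7w^2 - 7/9v - 8/9w - 7/9.
  reduce S modulo (f_1, f_2, g_3):
  remainder 73/7w^2 - 9w ≠ 0; add g_4 = 73/7w^2 - 9w to the basis.

The other S-polynomials (S(f_2,g_3), S(f_1,g_4), S(f_2,g_4), S(g_3,g_4)) all reduce to 0 modulo the current basis, so we have a Gröbner basis.
Inter-reduce: drop elements whose leading term is divisible by another's, tail-reduce, and make monic.
Reduced Gröbner basis: {w^2 - 63/73w, v - 73/7w + 1}.

Buchberger on the second generating set:
h_1 = 18vw - 14v + 2w - 14, LT = vw.
h_2 = 2vw - 12v - 16w, LT = vw.

S(h_1,h_2): lcm = vw. S = 47/9v + 73/9w - 7/9.
  reduce S modulo (h_1, h_2):
  remainder 47/9v + 73/9w - 7/9 ≠ 0; add k_3 = 47/9v + 73/9w - 7/9 to the basis.

S(h_1,k_3): lcm = vw. S = -73/47w^2 - 7/9v + 110/423w - 7/9.
  reduce S modulo (h_1, h_2, k_3):
  remainder -73/47w^2 + 69/47w - 42/47 ≠ 0; add k_4 = -73/47w^2 + 69/47w - 42/47 to the basis.

The other S-polynomials (S(h_2,k_3), S(h_1,k_4), S(h_2,k_4), S(k_3,k_4)) all reduce to 0 modulo the current basis, so we have a Gröbner basis.
Inter-reduce: drop elements whose leading term is divisible by another's, tail-reduce, and make monic.
Reduced Gröbner basis: {w^2 - 69/73w + 42/73, v + 73/47w - 7/47}.

These differ, so the ideals are not equal.

No, the ideals differ.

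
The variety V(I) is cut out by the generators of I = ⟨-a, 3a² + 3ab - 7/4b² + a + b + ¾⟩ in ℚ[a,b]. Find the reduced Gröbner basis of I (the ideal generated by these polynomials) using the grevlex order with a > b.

f_1 = -a, LT = a.
f_2 = 3a² + 3ab - 7/4b² + a + b + ¾, LT = a².

S(f_1,f_2): lcm = a². S = -ab + 7/12b² - ⅓a - ⅓b - ¼.
  leading term ab: subtract (b)·f_1 from -ab + 7/12b² - ⅓a - ⅓b - ¼ → 7/12b² - ⅓a - ⅓b - ¼
  leading term b²: no divisor's leading term divides it; move 7/12b² to the remainder.
  leading term a: subtract (⅓)·f_1 from -⅓a - ⅓b - ¼ → -⅓b - ¼
  leading term b: no divisor's leading term divides it; move -⅓b to the remainder.
  leading term 1: no divisor's leading term divides it; move -¼ to the remainder.
  remainder 7/12b² - ⅓b - ¼ ≠ 0; add g_3 = 7/12b² - ⅓b - ¼ to the basis.

S(f_1,g_3): leading monomials are coprime, so the S-polynomial reduces to 0 (Buchberger's first criterion).
S(f_2,g_3): leading monomials are coprime, so the S-polynomial reduces to 0 (Buchberger's first criterion).
Every S-polynomial of the final basis reduces to 0, so we have a Gröbner basis.
Inter-reduce: drop elements whose leading term is divisible by another's, tail-reduce, and make monic.

G = {b² - 4/7b - 3/7, a}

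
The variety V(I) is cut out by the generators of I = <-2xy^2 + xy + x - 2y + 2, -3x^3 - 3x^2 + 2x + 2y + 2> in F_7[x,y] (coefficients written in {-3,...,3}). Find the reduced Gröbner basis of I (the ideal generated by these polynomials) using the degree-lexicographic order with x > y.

f_1 = -2xy^2 + xy + x - 2y + 2, LT = xy^2.
f_2 = -3x^3 - 3x^2 + 2x + 2y + 2, LT = x^3.

S(f_1,f_2): lcm = x^3y^2. S = 3x^3y - x^2y^2 + 3x^3 + x^2y + 3xy^2 + 3y^3 - x^2 + 3y^2.
  reduce S modulo (f_1, f_2):
  remainder x^2y + 3y^3 - x^2 + xy - 2y^2 - x + y - 2 ≠ 0; add g_3 = x^2y + 3y^3 - x^2 + xy - 2y^2 - x + y - 2 to the basis.

S(f_1,g_3): lcm = x^2y^2. S = -3y^4 - 3x^2y - xy^2 + 2y^3 + 3x^2 + 2xy - y^2 - x + 2y.
  reduce S modulo (f_1, f_2, g_3):
  remainder -3y^4 - 3y^3 + xy - x - y ≠ 0; add g_4 = -3y^4 - 3y^3 + xy - x - y to the basis.

The other S-polynomials (S(f_2,g_3), S(f_1,g_4), S(f_2,g_4), S(g_3,g_4)) all reduce to 0 modulo the current basis, so we have a Gröbner basis.

G = {y^4 + y^3 + 2xy - 2x - 2y, x^3 + x^2 - 3x - 3y - 3, x^2y + 3y^3 - x^2 + xy - 2y^2 - x + y - 2, xy^2 + 3xy + 3x + y - 1}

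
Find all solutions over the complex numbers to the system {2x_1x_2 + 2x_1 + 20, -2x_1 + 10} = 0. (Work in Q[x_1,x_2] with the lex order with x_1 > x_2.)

Compute a lex Gröbner basis by Buchberger's algorithm.
f_1 = 2x_1x_2 + 2x_1 + 20, LT = x_1x_2.
f_2 = -2x_1 + 10, LT = x_1.

S(f_1,f_2): lcm = x_1x_2. S = x_1 + 5x_2 + 10.
  leading term x_1: subtract (-1/2)·f_2 from x_1 + 5x_2 + 10 → 5x_2 + 15
  leading term x_2: no divisor's leading term divides it; move 5x_2 to the remainder.
  leading term 1: no divisor's leading term divides it; move 15 to the remainder.
  remainder 5x_2 + 15 ≠ 0; add h_3 = 5x_2 + 15 to the basis.

The other S-polynomials (S(f_1,h_3), S(f_2,h_3)) all reduce to 0 modulo the current basis, so we have a Gröbner basis.
Inter-reduce: drop elements whose leading term is divisible by another's, tail-reduce, and make monic.
Reduced Gröbner basis: {x_1 - 5, x_2 + 3}.

Since the basis is lex-ordered, x_2 + 3 is univariate in x_2. Its roots are {-3}. Back-substituting each root into the other basis elements fixes the other coordinates.
  x_2 = -3: the earlier basis element becomes x_1 - 5 = 0, giving x_1 = 5 — point (5, -3).
Substituting each solution back into the original system confirms all equations vanish.

{(5, -3)}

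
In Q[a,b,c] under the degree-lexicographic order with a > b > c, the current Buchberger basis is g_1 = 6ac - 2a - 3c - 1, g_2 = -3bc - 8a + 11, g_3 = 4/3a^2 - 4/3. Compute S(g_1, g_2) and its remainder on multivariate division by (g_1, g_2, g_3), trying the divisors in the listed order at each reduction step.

S(g_1, g_2) = -8/3a^2 - 1/3ab - 1/2bc + 11/3a - 1/6b; remainder on division = -1/3ab + 5a - 1/6b - 9/2.

lcm(LM(g_1), LM(g_2)) = abc.
S = (lcm/LT(g_1))·g_1 − (lcm/LT(g_2))·g_2 = -8/3a^2 - 1/3ab - 1/2bc + 11/3a - 1/6b.
Reduce S modulo (g_1, g_2, g_3) in that order:
  leading term a^2: subtract (-2)·g_3 from -8/3a^2 - 1/3ab - 1/2bc + 11/3a - 1/6b → -1/3ab - 1/2bc + 11/3a - 1/6b - 8/3
  leading term ab: no divisor's leading term divides it; move -1/3ab to the remainder.
  leading term bc: subtract (1/6)·g_2 from -1/2bc + 11/3a - 1/6b - 8/3 → 5a - 1/6b - 9/2
  leading term a: no divisor's leading term divides it; move 5a to the remainder.
  leading term b: no divisor's leading term divides it; move -1/6b to the remainder.
  leading term 1: no divisor's leading term divides it; move -9/2 to the remainder.
The remainder -1/3ab + 5a - 1/6b - 9/2 is nonzero, so it would be added as the next basis element.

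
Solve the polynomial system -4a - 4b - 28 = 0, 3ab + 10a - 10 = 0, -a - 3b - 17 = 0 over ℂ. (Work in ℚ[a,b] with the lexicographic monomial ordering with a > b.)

{(-2, -5)}

Compute a lex Gröbner basis by Buchberger's algorithm.
f_1 = -4a - 4b - 28, LT = a.
f_2 = 3ab + 10a - 10, LT = ab.
f_3 = -a - 3b - 17, LT = a.

S(f_1,f_2): lcm = ab. S = -10/3a + b² + 7b + 10/3.
  reduce S modulo (f_1, f_2, f_3):
  remainder b² + 31/3b + 80/3 ≠ 0; add h_4 = b² + 31/3b + 80/3 to the basis.

S(f_1,f_3): lcm = a. S = -2b - 10.
  reduce S modulo (f_1, f_2, f_3, h_4):
  remainder -2b - 10 ≠ 0; add h_5 = -2b - 10 to the basis.

The other S-polynomials (S(f_2,f_3), S(f_1,h_4), S(f_2,h_4), S(f_3,h_4), S(f_1,h_5), S(f_2,h_5), S(f_3,h_5), S(h_4,h_5)) all reduce to 0 modulo the current basis, so we have a Gröbner basis.
Inter-reduce: drop elements whose leading term is divisible by another's, tail-reduce, and make monic.
Reduced Gröbner basis: {a + 2, b + 5}.

A lex Gröbner basis eliminates variables successively. Here b + 5 depends only on b, with roots {-5}; lifting each root through the earlier basis elements recovers the full solutions.
  b = -5: the earlier basis element becomes a + 2 = 0, giving a = -2 — point (-2, -5).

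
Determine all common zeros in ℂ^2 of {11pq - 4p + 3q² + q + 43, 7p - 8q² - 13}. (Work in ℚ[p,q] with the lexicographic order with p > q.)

{(3, -1), (-115/176 - 9*sqrt(77847)*I/1232, 9/16 - sqrt(77847)*I/176), (-115/176 + 9*sqrt(77847)*I/1232, 9/16 + sqrt(77847)*I/176)}

Compute a lex Gröbner basis by Buchberger's algorithm.
f_1 = 11pq - 4p + 3q² + q + 43, LT = pq.
f_2 = 7p - 8q² - 13, LT = p.

S(f_1,f_2): lcm = pq. S = -4/11p + 8/7q³ + 3/11q² + 150/77q + 43/11.
  reduce S modulo (f_1, f_2):
  remainder 8/7q³ - 1/7q² + 150/77q + 249/77 ≠ 0; add h_3 = 8/7q³ - 1/7q² + 150/77q + 249/77 to the basis.

The other S-polynomials (S(f_1,h_3), S(f_2,h_3)) all reduce to 0 modulo the current basis, so we have a Gröbner basis.
Inter-reduce: drop elements whose leading term is divisible by another's, tail-reduce, and make monic.
Reduced Gröbner basis: {p - 8/7q² - 13/7, q³ - ⅛q² + 75/44q + 249/88}.

Elimination: the polynomial q³ - ⅛q² + 75/44q + 249/88 lies in the elimination ideal for q, so q ∈ {-1, 9/16 - sqrt(77847)*I/176, 9/16 + sqrt(77847)*I/176}. For each such q, the remaining basis elements (now univariate) give the rest of the solution.
  q = -1: the earlier basis element becomes p - 3 = 0, giving p = 3 — point (3, -1).
  q = 9/16 - sqrt(77847)*I/176: the earlier basis element becomes p + 115/176 + 9*sqrt(77847)*I/1232 = 0, giving p = -115/176 - 9*sqrt(77847)*I/1232 — point (-115/176 - 9*sqrt(77847)*I/1232, 9/16 - sqrt(77847)*I/176).
  q = 9/16 + sqrt(77847)*I/176: the earlier basis element becomes p + 115/176 - 9*sqrt(77847)*I/1232 = 0, giving p = -115/176 + 9*sqrt(77847)*I/1232 — point (-115/176 + 9*sqrt(77847)*I/1232, 9/16 + sqrt(77847)*I/176).
A lex Gröbner basis triangularizes the system, enabling back-substitution.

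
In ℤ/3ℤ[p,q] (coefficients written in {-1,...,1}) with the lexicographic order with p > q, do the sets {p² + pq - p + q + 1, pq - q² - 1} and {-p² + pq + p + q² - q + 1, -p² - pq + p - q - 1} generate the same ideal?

Equality of ideals is decidable: compute both reduced Gröbner bases (unique for the ordering) and check whether they agree.
Buchberger on the first generating set:
f_1 = p² + pq - p + q + 1, LT = p².
f_2 = pq - q² - 1, LT = pq.

S(f_1,f_2): lcm = p²q. S = -pq² - pq + p + q² + q.
  leading term pq²: subtract (-q)·f_2 from -pq² - pq + p + q² + q → -pq + p - q³ + q²
  leading term pq: subtract (-1)·f_2 from -pq + p - q³ + q² → p - q³ - 1
  leading term p: no divisor's leading term divides it; move p to the remainder.
  leading term q³: no divisor's leading term divides it; move -q³ to the remainder.
  leading term 1: no divisor's leading term divides it; move -1 to the remainder.
  remainder p - q³ - 1 ≠ 0; add g_3 = p - q³ - 1 to the basis.

S(f_1,g_3): lcm = p². S = pq³ + pq + q + 1.
  leading term pq³: subtract (q²)·f_2 from pq³ + pq + q + 1 → pq + q⁴ + q² + q + 1
  leading term pq: subtract (1)·f_2 from pq + q⁴ + q² + q + 1 → q⁴ - q² + q - 1
  leading term q⁴: no divisor's leading term divides it; move q⁴ to the remainder.
  leading term q²: no divisor's leading term divides it; move -q² to the remainder.
  leading term q: no divisor's leading term divides it; move q to the remainder.
  leading term 1: no divisor's leading term divides it; move -1 to the remainder.
  remainder q⁴ - q² + q - 1 ≠ 0; add g_4 = q⁴ - q² + q - 1 to the basis.

The other S-polynomials (S(f_2,g_3), S(f_1,g_4), S(f_2,g_4), S(g_3,g_4)) all reduce to 0 modulo the current basis, so we have a Gröbner basis.
Inter-reduce: drop elements whose leading term is divisible by another's, tail-reduce, and make monic.
Reduced Gröbner basis: {p - q³ - 1, q⁴ - q² + q - 1}.

Buchberger on the second generating set:
h_1 = -p² + pq + p + q² - q + 1, LT = p².
h_2 = -p² - pq + p - q - 1, LT = p².

S(h_1,h_2): lcm = p². S = pq - q² + 1.
  leading term pq: no divisor's leading term divides it; move pq to the remainder.
  leading term q²: no divisor's leading term divides it; move -q² to the remainder.
  leading term 1: no divisor's leading term divides it; move 1 to the remainder.
  remainder pq - q² + 1 ≠ 0; add k_3 = pq - q² + 1 to the basis.

S(h_1,k_3): lcm = p²q. S = -pq - p - q³ + q² - q.
  leading term pq: subtract (-1)·k_3 from -pq - p - q³ + q² - q → -p - q³ - q + 1
  leading term p: no divisor's leading term divides it; move -p to the remainder.
  leading term q³: no divisor's leading term divides it; move -q³ to the remainder.
  leading term q: no divisor's leading term divides it; move -q to the remainder.
  leading term 1: no divisor's leading term divides it; move 1 to the remainder.
  remainder -p - q³ - q + 1 ≠ 0; add k_4 = -p - q³ - q + 1 to the basis.

S(h_1,k_4): lcm = p². S = -pq³ + pq - q² + q - 1.
  leading term pq³: subtract (-q²)·k_3 from -pq³ + pq - q² + q - 1 → pq - q⁴ + q - 1
  leading term pq: subtract (1)·k_3 from pq - q⁴ + q - 1 → -q⁴ + q² + q + 1
  leading term q⁴: no divisor's leading term divides it; move -q⁴ to the remainder.
  leading term q²: no divisor's leading term divides it; move q² to the remainder.
  leading term q: no divisor's leading term divides it; move q to the remainder.
  leading term 1: no divisor's leading term divides it; move 1 to the remainder.
  remainder -q⁴ + q² + q + 1 ≠ 0; add k_5 = -q⁴ + q² + q + 1 to the basis.

The other S-polynomials (S(h_2,k_3), S(h_2,k_4), S(k_3,k_4), S(h_1,k_5), S(h_2,k_5), S(k_3,k_5), S(k_4,k_5)) all reduce to 0 modulo the current basis, so we have a Gröbner basis.
Inter-reduce: drop elements whose leading term is divisible by another's, tail-reduce, and make monic.
Reduced Gröbner basis: {p + q³ + q - 1, q⁴ - q² - q - 1}.

These differ, so the ideals are not equal.
The same test decides containment: I ⊆ J iff every generator of I reduces to 0 modulo a Gröbner basis of J.

No, the ideals differ.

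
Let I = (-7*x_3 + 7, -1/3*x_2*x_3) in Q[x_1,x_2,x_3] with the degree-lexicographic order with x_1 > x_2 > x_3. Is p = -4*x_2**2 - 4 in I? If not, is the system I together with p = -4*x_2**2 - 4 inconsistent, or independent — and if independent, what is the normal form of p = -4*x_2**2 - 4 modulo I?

Adjoining -4*x_2**2 - 4 makes the ideal the whole ring: the system is inconsistent.

First compute the reduced Gröbner basis of I by Buchberger's algorithm.
f_1 = -7*x_3 + 7, LT = x_3.
f_2 = -1/3*x_2*x_3, LT = x_2*x_3.

S(f_1,f_2): lcm = x_2*x_3. S = -x_2.
  reduce S modulo (f_1, f_2):
  remainder -x_2 ≠ 0; add h_3 = -x_2 to the basis.

The other S-polynomials (S(f_1,h_3), S(f_2,h_3)) all reduce to 0 modulo the current basis, so we have a Gröbner basis.
Inter-reduce: drop elements whose leading term is divisible by another's, tail-reduce, and make monic.
Reduced Gröbner basis: {x_2, x_3 - 1}.
Label its elements g_1 = x_2, g_2 = x_3 - 1.

Reduce p = -4*x_2**2 - 4 modulo G:
  leading term x_2**2: subtract (-4*x_2)·g_1 from -4*x_2**2 - 4 → -4
  leading term 1: no divisor's leading term divides it; move -4 to the remainder.
  normal form = -4.
The normal form is nonzero, so p ∉ I. Since p minus its normal form lies in I, I + (p) = I + (r) where r = -4; decide whether this ideal is the whole ring.
Here r = -4 is a nonzero constant, hence a unit: 1 ∈ I + (p), the Gröbner basis of I + (p) is {1}, and the enlarged system has no common solution — adjoining p is inconsistent.

Ideal membership is decidable via reduction modulo a Gröbner basis.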